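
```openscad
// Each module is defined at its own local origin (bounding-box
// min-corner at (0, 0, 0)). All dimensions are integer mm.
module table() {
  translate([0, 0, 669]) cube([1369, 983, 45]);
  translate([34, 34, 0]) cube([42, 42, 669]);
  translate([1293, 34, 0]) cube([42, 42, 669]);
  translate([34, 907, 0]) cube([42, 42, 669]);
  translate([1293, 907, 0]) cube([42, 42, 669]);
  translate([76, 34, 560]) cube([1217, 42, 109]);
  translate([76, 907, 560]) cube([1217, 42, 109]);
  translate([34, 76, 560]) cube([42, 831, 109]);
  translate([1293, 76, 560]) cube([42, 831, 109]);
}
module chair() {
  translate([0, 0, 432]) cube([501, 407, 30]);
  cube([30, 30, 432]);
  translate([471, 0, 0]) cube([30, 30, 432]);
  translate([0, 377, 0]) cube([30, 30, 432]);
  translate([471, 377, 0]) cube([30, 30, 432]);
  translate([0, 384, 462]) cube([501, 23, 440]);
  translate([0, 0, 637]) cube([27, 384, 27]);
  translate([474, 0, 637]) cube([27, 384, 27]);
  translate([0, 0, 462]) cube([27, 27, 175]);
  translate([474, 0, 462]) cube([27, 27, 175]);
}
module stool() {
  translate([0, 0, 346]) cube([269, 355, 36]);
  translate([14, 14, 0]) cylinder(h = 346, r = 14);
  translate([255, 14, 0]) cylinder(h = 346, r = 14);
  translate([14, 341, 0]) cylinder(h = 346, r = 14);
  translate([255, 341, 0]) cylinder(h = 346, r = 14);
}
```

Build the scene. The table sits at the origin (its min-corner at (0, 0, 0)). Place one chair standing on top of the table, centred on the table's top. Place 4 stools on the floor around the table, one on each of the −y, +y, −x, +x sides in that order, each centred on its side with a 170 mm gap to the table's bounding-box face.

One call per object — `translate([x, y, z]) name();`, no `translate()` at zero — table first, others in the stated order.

table();
translate([434, 288, 714]) chair();
translate([550, -525, 0]) stool();
translate([550, 1153, 0]) stool();
translate([-439, 314, 0]) stool();
translate([1539, 314, 0]) stool();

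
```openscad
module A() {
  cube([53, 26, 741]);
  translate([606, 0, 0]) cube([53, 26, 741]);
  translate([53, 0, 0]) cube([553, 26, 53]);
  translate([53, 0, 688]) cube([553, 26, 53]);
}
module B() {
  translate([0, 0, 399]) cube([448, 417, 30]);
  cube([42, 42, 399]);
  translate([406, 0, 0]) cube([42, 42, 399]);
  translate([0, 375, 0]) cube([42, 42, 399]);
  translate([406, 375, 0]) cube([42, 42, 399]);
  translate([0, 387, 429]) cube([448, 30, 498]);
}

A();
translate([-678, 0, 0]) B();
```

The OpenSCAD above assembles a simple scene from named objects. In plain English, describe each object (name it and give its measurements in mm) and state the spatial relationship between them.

A is a picture frame with a 553×635 mm rectangular opening (x by z) and a uniform 53 mm border on every side. Frame depth is 26 mm along y. It is built from two vertical stiles running the full outside height and two horizontal rails spanning the gap between the stiles.

B is a chair. The seat is a 448×417×30 mm slab with its top at z = 429 mm, on four 42×42 mm corner legs (flush with the seat edges, standing on z = 0). A flat backrest 30 mm thick, 498 mm tall, spans the full seat width and rises from the seat top along its +y edge, rear face flush with the rear of the seat.

The chair is on the floor beside the picture frame on its −x side.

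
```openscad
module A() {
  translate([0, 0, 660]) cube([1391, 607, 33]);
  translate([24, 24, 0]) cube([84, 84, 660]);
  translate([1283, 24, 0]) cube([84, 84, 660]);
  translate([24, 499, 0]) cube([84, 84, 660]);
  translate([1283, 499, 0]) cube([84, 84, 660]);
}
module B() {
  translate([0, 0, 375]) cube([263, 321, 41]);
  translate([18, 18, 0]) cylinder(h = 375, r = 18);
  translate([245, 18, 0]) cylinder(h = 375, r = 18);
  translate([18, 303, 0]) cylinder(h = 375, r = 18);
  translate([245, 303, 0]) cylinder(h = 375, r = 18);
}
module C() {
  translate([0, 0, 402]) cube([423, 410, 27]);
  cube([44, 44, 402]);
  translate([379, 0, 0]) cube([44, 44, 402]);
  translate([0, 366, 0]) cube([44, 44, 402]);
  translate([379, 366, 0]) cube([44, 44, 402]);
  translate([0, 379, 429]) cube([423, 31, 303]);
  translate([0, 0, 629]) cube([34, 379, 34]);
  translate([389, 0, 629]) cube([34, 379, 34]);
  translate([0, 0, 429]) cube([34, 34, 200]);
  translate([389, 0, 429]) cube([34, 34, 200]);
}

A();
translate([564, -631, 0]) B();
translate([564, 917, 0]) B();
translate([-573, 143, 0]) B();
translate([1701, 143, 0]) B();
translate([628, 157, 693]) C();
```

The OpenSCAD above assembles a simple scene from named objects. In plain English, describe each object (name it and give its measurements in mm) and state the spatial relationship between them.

A is a rectangular dining table. The top is 1391×607×33 mm with its upper surface at z = 693 mm. It stands on four 84×84 mm square legs, each inset 24 mm from the nearest pair of top edges, running from the floor to the underside of the top.

B is a simple wooden stool: a rectangular seat 263 mm (x) by 321 mm (y), 41 mm thick, top face at z = 416 mm, on four round legs, each 36 mm in diameter. The legs rest on z = 0, each leg's axis is inset half a diameter from the nearest pair of seat edges (so the leg's bounding box is flush with the corner).

C is a chair. The seat is a 423×410×27 mm slab with its top at z = 429 mm, on four 44×44 mm corner legs (flush with the seat edges, standing on z = 0). A flat backrest 31 mm thick, 303 mm tall, spans the full seat width and rises from the seat top along its +y edge, rear face flush with the rear of the seat. Two armrests of 34×34 mm section run along each side from the seat's front edge to the front of the backrest, top faces 234 mm above the seat top and outer faces flush with the seat's x-edges; a 34×34 mm post under the front of each armrest stands on the seat at the front corner.

Four stools sit around the table at the −y, +y, −x, +x sides. The chair is on top of the table.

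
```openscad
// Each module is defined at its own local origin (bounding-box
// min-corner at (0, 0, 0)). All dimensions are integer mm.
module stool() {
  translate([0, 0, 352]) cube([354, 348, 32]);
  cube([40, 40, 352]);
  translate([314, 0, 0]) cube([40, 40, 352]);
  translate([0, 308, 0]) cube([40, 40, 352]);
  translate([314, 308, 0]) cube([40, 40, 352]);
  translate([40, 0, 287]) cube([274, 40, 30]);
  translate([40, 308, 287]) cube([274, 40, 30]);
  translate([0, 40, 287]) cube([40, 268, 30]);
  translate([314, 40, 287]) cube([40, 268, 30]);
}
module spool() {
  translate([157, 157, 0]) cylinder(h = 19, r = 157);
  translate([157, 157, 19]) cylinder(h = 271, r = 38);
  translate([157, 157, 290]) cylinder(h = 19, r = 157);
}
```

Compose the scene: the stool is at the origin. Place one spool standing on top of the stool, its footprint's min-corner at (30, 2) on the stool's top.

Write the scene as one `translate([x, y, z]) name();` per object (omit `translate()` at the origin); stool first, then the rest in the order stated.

stool();
translate([30, 2, 384]) spool();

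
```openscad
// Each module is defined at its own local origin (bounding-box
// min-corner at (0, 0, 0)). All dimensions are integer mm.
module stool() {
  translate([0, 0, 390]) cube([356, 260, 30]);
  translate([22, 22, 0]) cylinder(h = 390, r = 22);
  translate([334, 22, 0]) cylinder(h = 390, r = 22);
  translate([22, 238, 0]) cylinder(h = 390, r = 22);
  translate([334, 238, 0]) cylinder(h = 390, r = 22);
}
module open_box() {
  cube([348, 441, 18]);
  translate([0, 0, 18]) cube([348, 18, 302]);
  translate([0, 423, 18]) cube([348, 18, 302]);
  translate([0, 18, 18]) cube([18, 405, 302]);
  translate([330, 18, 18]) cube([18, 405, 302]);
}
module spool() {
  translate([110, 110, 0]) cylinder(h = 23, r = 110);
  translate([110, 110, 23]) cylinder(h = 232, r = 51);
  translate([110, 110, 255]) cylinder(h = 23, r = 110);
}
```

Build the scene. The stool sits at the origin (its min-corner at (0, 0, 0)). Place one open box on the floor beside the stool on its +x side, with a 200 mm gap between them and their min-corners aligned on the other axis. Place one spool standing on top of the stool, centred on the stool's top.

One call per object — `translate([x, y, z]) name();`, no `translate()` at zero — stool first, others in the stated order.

stool();
translate([556, 0, 0]) open_box();
translate([68, 20, 420]) spool();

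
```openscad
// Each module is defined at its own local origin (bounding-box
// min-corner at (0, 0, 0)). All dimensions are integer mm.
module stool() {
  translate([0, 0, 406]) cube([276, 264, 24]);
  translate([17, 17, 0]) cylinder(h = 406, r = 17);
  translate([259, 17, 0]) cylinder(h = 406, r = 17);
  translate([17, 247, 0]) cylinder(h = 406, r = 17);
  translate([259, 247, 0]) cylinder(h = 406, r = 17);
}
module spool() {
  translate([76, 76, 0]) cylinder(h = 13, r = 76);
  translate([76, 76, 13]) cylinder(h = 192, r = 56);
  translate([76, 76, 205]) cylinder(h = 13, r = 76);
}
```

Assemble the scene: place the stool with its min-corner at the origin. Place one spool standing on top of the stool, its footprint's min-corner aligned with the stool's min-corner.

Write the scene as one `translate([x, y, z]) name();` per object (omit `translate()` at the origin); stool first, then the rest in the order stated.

stool();
translate([0, 0, 430]) spool();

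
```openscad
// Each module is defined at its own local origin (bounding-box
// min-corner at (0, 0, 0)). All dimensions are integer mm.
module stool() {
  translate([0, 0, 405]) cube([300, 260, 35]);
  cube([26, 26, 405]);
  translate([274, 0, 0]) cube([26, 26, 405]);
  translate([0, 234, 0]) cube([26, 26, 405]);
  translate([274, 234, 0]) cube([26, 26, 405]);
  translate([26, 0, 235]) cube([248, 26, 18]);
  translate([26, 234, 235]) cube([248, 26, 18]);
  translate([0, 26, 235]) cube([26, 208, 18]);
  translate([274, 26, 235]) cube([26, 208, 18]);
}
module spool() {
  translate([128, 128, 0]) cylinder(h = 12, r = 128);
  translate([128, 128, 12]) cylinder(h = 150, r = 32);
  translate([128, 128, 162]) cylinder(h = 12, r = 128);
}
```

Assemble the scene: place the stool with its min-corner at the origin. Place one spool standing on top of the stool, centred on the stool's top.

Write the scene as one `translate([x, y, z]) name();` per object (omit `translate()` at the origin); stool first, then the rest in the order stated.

stool();
translate([22, 2, 440]) spool();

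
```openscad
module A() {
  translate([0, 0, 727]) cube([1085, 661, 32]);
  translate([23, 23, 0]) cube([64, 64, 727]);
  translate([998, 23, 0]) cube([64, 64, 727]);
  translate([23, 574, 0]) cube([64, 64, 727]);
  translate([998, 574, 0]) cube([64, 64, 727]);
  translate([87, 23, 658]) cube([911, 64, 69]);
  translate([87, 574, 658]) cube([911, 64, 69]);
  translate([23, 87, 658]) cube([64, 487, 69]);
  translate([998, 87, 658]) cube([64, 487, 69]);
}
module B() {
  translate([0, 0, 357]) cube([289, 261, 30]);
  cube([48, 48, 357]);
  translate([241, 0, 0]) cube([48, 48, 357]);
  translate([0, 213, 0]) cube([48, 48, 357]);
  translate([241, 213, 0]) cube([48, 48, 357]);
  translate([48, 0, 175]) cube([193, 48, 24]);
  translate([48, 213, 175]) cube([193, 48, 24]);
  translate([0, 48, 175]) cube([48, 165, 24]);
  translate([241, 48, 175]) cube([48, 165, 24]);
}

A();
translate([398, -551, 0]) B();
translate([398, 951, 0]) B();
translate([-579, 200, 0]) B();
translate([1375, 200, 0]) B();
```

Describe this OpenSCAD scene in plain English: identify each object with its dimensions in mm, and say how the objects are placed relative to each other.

A is a table with a 1085×661 mm rectangular top, 32 mm thick, top surface at z = 759 mm, supported by four 64×64 mm square legs, each inset 23 mm from the nearest pair of top edges, running from the floor. Four apron rails, 64 mm thick and 69 mm tall, run between adjacent legs with their top edges flush with the underside of the top and their outer faces flush with the legs' outer faces.

B is a four-legged stool. The seat is a 289×261×30 mm slab whose top surface is at z = 387 mm; four square legs, each 48×48 mm in cross-section, run from the floor (z = 0) to the underside of the seat, each flush with a corner of the seat. Four stretchers, 48 mm wide and 24 mm tall, connect adjacent legs with their undersides at z = 175 mm, each running between the inner faces of the legs it joins and aligned with the legs' outer faces on the other axis.

Four stools sit around the table at the −y, +y, −x, +x sides.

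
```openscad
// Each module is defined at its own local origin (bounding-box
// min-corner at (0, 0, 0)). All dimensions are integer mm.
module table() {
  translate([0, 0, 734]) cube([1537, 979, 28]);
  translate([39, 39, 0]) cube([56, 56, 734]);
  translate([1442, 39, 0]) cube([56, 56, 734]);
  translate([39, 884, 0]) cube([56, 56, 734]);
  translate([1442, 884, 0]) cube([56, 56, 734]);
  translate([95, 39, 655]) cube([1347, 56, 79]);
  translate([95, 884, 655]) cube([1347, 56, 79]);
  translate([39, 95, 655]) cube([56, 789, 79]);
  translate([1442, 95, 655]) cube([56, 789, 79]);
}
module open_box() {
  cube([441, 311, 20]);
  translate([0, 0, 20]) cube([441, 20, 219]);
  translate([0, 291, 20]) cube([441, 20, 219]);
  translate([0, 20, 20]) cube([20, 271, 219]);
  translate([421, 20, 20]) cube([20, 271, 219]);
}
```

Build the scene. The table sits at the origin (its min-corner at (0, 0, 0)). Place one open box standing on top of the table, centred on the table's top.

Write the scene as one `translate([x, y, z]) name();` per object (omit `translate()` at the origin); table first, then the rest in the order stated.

table();
translate([548, 334, 762]) open_box();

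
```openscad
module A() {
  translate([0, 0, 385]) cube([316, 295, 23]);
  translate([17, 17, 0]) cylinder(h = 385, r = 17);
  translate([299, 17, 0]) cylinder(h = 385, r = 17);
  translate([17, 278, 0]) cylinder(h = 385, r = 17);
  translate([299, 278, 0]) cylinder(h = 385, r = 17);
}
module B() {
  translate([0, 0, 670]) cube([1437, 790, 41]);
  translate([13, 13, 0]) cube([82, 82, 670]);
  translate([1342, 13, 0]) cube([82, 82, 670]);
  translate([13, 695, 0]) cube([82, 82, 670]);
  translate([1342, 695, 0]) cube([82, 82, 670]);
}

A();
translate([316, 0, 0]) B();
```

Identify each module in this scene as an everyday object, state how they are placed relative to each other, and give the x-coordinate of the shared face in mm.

The stool's +x face and the table's −x face are both at x = 316 mm.

A is a stool. B is a table. The table is against the stool's +x side, with their −y faces flush. The x-coordinate of the shared face is 316 mm.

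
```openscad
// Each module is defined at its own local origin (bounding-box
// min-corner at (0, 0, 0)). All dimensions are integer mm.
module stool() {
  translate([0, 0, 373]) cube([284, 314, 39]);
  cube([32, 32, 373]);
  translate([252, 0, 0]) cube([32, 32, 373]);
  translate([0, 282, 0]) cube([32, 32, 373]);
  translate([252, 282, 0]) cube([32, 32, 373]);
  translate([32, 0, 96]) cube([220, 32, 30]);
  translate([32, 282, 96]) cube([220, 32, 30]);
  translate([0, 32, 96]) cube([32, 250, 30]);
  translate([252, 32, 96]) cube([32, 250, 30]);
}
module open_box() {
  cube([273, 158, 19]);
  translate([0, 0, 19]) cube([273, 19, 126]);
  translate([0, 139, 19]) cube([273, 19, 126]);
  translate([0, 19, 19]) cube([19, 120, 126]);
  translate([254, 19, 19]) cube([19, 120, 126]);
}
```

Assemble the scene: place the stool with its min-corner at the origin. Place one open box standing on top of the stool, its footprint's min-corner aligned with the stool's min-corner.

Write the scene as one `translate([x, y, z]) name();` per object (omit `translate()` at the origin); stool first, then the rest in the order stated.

stool();
translate([0, 0, 412]) open_box();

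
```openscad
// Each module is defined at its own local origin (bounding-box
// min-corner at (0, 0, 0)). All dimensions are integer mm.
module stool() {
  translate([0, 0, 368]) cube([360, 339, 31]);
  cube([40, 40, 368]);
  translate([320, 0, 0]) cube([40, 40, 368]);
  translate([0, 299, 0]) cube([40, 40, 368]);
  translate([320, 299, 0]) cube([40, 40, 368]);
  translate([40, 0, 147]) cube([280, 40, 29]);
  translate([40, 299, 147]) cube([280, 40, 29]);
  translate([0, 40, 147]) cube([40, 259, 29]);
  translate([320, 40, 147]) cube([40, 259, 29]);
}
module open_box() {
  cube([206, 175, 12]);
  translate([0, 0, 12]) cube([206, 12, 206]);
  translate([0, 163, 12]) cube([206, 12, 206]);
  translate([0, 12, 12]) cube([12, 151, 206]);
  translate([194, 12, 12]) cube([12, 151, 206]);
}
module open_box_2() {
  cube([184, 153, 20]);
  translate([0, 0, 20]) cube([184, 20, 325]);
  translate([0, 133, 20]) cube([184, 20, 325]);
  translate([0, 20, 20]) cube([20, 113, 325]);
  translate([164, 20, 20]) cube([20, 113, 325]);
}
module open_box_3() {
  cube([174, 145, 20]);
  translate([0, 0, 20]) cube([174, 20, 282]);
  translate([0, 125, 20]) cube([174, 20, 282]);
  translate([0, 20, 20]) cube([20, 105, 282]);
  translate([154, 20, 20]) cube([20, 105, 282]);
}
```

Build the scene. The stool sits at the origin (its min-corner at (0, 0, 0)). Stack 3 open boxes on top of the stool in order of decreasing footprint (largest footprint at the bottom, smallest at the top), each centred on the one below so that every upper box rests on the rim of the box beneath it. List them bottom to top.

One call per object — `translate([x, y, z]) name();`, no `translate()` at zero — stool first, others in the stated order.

stool();
translate([77, 82, 399]) open_box();
translate([88, 93, 617]) open_box_2();
translate([93, 97, 962]) open_box_3();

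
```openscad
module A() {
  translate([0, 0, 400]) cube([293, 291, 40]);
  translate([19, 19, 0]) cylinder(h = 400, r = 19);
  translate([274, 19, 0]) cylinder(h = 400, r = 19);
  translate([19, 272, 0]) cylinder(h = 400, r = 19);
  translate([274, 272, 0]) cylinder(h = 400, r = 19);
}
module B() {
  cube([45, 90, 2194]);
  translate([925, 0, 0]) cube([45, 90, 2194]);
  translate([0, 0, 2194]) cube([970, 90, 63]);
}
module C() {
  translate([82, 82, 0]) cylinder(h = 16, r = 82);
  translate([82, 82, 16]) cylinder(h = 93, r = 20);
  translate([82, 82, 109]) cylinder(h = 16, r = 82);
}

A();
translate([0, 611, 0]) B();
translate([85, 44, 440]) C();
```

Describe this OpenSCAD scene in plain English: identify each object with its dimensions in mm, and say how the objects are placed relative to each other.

A is a four-legged stool. The seat is a 293×291×40 mm slab whose top surface is at z = 440 mm; four round legs, each 38 mm in diameter, run from the floor (z = 0) to the underside of the seat, each leg's axis is inset half a diameter from the nearest pair of seat edges (so the leg's bounding box is flush with the corner).

B is a rectangular door frame: two vertical jambs of 45×90 mm section, 2194 mm tall, with a clear opening 880 mm wide between their inner faces. A header 63 mm tall and 90 mm deep lies on top of the jambs and spans the full outside width.

C is a spool: two coaxial disc flanges of radius 82 mm and thickness 16 mm, joined by a core cylinder of radius 20 mm and height 93 mm. The lower flange rests on z = 0 and the three cylinders share a vertical axis.

The door frame is on the floor beside the stool on its +y side. The spool is on top of the stool.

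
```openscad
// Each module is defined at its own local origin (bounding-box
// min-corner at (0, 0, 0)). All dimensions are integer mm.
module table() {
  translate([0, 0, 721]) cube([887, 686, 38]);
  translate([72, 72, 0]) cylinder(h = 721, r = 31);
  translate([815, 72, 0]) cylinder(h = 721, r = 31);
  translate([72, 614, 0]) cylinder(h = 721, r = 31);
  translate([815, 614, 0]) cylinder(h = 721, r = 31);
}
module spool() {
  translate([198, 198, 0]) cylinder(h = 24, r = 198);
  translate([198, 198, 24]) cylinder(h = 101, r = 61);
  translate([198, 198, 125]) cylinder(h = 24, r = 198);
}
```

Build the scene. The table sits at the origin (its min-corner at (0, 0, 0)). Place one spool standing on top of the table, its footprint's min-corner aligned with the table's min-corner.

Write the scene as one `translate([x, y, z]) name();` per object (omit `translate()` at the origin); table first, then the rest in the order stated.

table();
translate([0, 0, 759]) spool();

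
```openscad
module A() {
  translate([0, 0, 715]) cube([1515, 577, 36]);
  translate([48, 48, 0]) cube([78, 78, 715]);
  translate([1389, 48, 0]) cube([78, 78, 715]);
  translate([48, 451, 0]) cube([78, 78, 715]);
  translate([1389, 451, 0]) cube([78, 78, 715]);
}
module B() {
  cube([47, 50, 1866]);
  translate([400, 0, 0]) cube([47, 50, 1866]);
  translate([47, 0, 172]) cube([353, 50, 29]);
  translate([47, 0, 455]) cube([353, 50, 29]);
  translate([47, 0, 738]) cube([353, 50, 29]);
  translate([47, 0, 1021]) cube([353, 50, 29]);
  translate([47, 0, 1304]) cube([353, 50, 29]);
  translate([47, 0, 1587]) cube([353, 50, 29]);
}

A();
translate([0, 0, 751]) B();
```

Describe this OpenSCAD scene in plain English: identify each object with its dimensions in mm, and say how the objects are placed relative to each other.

A is a table: top 1515 mm (x) × 577 mm (y), 36 mm thick, upper face at z = 751 mm, on four 78×78 mm square legs, each inset 48 mm from the nearest pair of top edges, running from z = 0 to the bottom of the top.

B is a straight ladder. Two 47×50 mm vertical rails, 1866 mm tall, stand 447 mm apart (outside-to-outside) with their front faces coplanar on the −y side. 6 rungs, each 50 mm deep and 29 mm tall, span between the inner faces of the rails, front faces flush with the rails. The lowest rung's underside is at z = 172 mm and rungs are spaced 283 mm apart (underside to underside).

The ladder is on top of the table.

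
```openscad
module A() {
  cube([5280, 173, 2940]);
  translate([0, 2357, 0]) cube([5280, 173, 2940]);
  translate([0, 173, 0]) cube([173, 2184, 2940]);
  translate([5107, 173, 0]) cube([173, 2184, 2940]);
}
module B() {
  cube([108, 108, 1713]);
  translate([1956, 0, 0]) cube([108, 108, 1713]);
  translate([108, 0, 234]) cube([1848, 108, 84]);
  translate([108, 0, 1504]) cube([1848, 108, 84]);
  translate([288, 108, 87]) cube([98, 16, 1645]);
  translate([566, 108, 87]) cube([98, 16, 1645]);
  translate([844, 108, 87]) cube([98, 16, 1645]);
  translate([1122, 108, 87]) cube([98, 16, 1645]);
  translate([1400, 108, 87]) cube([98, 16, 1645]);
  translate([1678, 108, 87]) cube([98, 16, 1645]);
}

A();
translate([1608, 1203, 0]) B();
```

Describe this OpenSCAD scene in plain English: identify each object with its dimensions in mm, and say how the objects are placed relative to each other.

A is a box-shaped house frame (walls only): outside footprint 5280×2530 mm, wall height 2940 mm, wall thickness 173 mm. The two y-facing walls run the full x-width; the two x-facing walls fit between the inner faces of the y-facing walls.

B is a fence section. Two 108×108 mm posts, 1713 mm tall, stand on the floor with a clear span of 1848 mm between their inner faces. Two horizontal rails of 108×84 mm section span the gap between the posts with their undersides at z = 234 mm and z = 1504 mm, flush with the posts' −y face. 6 pickets, each 98 mm wide, 16 mm thick and 1645 mm tall, are fixed to the +y face of the rails with their bottoms at z = 87 mm, evenly spaced across the span with equal gaps (rounded down to the nearest mm) at the −x end and between each pair — any rounding remainder accumulates at the +x end.

The fence section sits inside the house frame, centred.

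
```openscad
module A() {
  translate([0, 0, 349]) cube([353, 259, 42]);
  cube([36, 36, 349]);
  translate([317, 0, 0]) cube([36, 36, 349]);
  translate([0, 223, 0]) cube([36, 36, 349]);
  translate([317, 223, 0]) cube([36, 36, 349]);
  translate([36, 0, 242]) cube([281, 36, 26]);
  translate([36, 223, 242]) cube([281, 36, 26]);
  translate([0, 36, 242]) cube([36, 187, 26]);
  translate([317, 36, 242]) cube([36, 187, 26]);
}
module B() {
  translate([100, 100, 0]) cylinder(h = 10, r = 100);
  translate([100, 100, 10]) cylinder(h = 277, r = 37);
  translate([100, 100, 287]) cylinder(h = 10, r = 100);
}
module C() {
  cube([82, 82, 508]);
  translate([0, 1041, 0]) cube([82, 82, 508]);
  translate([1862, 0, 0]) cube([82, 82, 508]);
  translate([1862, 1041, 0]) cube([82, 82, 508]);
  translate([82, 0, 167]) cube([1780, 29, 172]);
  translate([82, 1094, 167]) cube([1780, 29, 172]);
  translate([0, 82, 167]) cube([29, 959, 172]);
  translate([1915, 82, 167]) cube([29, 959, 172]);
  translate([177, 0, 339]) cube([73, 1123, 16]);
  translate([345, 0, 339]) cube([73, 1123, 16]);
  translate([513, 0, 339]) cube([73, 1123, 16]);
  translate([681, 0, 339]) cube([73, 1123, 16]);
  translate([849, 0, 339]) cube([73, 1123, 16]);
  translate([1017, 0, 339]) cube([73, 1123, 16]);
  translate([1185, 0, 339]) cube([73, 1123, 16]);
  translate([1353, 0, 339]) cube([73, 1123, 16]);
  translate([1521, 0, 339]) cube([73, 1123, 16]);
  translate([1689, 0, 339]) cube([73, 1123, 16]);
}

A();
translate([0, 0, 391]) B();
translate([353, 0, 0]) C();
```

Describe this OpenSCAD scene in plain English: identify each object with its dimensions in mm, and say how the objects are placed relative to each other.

A is a four-legged stool. The seat is 353×259 mm, 42 mm thick, top at z = 391 mm. It stands on four square legs, each 36×36 mm in cross-section, from z = 0 to the seat underside, each flush with a corner of the seat. Four stretchers, 36 mm wide and 26 mm tall, connect adjacent legs with their undersides at z = 242 mm, each running between the inner faces of the legs it joins and aligned with the legs' outer faces on the other axis.

B is a spool: two coaxial disc flanges of radius 100 mm and thickness 10 mm, joined by a core cylinder of radius 37 mm and height 277 mm. The lower flange rests on z = 0 and the three cylinders share a vertical axis.

C is a bed frame 1944 mm long (x) by 1123 mm wide (y). Four 82×82 mm corner posts, 508 mm tall, at the corners of the footprint. Four rails of 29 mm thickness and 172 mm height run between adjacent posts with their undersides at z = 167 mm, their outer faces flush with the outside of the frame (the two x-running rails run between the posts' inner faces; the two y-running rails run between the posts' inner faces). 10 slats, each 73 mm wide (x) and 16 mm thick, lie across the top of the two x-running rails, running the full 1123 mm width of the frame in y; the slats are evenly spaced along x between the inner faces of the end posts with equal gaps (rounded down to the nearest mm) at the −x end and between each pair — any rounding remainder accumulates at the +x end.

The spool is on top of the stool. The bed frame is against the stool's +x side, with their −y faces flush.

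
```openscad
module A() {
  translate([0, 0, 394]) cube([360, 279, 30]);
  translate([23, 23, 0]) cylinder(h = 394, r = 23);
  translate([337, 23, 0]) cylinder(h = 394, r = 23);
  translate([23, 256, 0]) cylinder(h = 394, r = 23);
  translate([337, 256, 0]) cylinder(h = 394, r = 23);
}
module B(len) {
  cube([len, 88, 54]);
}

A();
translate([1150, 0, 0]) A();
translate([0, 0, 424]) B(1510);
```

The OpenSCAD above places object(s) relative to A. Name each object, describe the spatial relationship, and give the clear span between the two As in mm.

A is a stool. B is a beam. A beam spans the tops of two stools. The clear span between the two stools is 790 mm.

Second stool starts at x = 1150; first ends at x = 360; clear span = 1150 − 360 = 790 mm.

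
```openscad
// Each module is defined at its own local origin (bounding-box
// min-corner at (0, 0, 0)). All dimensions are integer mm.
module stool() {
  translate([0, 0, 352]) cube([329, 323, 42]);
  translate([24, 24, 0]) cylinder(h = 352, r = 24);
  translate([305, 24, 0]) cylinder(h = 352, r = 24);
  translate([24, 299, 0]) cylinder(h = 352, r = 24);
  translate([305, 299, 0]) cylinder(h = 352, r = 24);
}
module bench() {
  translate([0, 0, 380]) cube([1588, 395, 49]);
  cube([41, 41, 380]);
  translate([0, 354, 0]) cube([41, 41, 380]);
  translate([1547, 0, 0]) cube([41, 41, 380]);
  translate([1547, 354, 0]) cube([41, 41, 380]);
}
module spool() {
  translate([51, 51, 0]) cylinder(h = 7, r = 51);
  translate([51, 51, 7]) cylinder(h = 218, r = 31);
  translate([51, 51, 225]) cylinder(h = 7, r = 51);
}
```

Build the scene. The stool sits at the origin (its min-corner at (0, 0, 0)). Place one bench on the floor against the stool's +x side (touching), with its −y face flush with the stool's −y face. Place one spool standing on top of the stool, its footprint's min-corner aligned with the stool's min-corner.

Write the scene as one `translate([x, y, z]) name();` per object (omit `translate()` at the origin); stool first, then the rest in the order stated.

stool();
translate([329, 0, 0]) bench();
translate([0, 0, 394]) spool();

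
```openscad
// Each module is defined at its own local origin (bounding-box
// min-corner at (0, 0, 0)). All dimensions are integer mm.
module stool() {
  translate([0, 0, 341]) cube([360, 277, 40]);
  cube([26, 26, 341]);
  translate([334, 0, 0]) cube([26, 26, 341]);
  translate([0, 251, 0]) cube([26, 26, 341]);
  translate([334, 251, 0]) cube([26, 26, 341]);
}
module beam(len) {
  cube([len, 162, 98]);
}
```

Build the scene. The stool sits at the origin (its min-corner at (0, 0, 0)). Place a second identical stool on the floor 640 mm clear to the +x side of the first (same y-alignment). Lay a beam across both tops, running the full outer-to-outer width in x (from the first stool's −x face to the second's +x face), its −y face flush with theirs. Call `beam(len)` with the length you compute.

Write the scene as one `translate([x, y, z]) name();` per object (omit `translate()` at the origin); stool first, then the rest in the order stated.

stool();
translate([1000, 0, 0]) stool();
translate([0, 0, 381]) beam(1360);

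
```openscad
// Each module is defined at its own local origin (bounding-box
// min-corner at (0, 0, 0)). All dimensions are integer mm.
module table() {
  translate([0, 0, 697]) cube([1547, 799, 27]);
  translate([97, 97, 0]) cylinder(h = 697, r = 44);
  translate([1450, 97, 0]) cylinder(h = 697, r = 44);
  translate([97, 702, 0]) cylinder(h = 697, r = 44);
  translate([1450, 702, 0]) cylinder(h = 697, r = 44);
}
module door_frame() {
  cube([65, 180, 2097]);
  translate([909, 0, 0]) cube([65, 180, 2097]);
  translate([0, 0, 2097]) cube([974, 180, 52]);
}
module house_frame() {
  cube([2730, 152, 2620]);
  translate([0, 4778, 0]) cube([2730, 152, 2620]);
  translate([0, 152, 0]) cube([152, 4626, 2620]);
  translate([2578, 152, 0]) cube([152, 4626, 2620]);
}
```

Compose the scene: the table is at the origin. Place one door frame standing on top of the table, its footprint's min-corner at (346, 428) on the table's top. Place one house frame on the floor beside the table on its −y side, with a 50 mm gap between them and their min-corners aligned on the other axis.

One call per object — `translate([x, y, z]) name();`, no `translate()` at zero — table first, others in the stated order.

table();
translate([346, 428, 724]) door_frame();
translate([0, -4980, 0]) house_frame();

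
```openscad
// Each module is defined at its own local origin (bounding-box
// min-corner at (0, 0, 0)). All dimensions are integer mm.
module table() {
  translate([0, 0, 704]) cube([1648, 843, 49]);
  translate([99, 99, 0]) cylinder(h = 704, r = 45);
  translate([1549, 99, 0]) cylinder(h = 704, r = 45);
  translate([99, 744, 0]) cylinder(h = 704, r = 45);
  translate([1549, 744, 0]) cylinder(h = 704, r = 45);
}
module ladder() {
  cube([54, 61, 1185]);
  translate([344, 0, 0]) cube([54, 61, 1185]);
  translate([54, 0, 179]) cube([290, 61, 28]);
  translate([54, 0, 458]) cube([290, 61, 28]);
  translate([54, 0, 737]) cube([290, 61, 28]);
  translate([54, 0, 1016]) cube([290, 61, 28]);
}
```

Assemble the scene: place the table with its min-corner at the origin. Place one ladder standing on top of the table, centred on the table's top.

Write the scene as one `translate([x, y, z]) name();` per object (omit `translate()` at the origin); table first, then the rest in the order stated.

table();
translate([625, 391, 753]) ladder();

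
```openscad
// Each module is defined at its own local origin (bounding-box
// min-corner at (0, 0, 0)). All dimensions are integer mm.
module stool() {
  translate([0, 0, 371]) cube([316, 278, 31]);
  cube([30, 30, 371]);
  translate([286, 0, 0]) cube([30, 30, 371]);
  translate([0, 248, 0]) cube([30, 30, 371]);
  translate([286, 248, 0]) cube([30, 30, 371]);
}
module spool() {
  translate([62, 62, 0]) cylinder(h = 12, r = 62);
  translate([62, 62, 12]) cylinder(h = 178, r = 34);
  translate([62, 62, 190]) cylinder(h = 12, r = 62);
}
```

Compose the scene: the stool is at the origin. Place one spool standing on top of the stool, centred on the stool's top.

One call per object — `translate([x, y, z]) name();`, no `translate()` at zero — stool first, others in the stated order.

stool();
translate([96, 77, 402]) spool();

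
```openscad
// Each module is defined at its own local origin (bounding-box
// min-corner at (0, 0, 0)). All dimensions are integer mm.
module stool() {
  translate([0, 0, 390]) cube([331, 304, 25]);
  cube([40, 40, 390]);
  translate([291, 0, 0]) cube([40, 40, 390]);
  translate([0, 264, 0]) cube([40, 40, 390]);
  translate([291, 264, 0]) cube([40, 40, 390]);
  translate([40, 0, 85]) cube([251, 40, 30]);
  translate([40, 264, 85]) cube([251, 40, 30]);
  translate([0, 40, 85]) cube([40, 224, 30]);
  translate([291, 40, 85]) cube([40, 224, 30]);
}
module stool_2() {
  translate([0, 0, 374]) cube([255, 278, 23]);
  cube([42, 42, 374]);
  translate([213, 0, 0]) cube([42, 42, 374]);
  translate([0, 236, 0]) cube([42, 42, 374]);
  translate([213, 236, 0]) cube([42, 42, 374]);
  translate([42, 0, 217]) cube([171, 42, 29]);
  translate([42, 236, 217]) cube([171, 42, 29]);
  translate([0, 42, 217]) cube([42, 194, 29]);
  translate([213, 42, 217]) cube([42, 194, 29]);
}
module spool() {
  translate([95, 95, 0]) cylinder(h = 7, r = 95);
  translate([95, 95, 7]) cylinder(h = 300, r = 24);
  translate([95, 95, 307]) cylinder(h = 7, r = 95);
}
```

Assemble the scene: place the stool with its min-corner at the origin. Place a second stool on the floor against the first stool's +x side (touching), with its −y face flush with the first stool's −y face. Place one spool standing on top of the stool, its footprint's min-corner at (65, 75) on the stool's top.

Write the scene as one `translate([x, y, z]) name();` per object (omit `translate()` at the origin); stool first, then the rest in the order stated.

stool();
translate([331, 0, 0]) stool_2();
translate([65, 75, 415]) spool();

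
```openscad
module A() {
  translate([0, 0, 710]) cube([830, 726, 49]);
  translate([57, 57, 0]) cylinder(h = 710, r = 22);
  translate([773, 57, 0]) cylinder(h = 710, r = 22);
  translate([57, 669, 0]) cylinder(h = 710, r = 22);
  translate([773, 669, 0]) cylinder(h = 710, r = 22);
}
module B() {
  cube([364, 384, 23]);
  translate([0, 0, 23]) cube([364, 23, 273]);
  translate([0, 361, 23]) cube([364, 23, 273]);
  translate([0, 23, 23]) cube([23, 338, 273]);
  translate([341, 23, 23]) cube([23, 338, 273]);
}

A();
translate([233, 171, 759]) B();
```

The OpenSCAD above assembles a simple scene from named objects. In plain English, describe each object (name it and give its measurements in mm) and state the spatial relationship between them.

A is a rectangular dining table. The top is 830×726×49 mm with its upper surface at z = 759 mm. It stands on four round legs of 44 mm diameter, each leg's bounding box inset 35 mm from the nearest pair of top edges, running from the floor to the underside of the top.

B is an open storage box with external size 364×384×296 mm and wall thickness 23 mm (the base is also 23 mm thick). The base covers the whole footprint; the four walls stand on the base, with the y-facing walls full-width and the x-facing walls fitting between their inner faces.

The open box is on top of the table, centred.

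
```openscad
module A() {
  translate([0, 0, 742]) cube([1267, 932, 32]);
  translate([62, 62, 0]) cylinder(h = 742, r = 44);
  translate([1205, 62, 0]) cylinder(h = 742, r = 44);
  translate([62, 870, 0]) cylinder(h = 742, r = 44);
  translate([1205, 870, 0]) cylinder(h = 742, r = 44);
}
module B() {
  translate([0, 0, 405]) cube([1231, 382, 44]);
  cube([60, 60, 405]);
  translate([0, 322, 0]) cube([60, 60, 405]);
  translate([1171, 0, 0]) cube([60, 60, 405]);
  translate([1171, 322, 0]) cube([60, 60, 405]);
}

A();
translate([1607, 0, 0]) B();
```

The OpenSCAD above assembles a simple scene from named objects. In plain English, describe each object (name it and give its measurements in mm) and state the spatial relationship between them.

A is a table with a 1267×932 mm rectangular top, 32 mm thick, top surface at z = 774 mm, supported by four round legs of 88 mm diameter, each leg's bounding box inset 18 mm from the nearest pair of top edges, running from the floor.

B is a long wooden bench with a 1231 mm (x) × 382 mm (y) seat, 44 mm thick, its top surface 449 mm above the floor. Four 60 mm square legs at the seat corners, flush with the edges, run from z = 0 to the seat underside.

The bench is on the floor beside the table on its +x side.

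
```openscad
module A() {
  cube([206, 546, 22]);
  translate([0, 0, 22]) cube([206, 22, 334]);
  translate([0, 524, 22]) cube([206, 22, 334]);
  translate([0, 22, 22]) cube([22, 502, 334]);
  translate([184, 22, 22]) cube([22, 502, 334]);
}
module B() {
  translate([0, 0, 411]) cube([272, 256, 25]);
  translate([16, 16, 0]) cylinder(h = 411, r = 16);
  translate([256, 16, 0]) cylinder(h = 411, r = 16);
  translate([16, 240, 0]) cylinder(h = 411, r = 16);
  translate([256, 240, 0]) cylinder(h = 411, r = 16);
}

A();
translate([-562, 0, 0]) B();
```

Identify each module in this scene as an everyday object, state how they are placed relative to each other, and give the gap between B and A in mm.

The stool's nearest face is 290 mm from the open box's −x face.

A is an open box. B is a stool. The stool is on the floor beside the open box on its −x side. The gap between the stool and the open box is 290 mm.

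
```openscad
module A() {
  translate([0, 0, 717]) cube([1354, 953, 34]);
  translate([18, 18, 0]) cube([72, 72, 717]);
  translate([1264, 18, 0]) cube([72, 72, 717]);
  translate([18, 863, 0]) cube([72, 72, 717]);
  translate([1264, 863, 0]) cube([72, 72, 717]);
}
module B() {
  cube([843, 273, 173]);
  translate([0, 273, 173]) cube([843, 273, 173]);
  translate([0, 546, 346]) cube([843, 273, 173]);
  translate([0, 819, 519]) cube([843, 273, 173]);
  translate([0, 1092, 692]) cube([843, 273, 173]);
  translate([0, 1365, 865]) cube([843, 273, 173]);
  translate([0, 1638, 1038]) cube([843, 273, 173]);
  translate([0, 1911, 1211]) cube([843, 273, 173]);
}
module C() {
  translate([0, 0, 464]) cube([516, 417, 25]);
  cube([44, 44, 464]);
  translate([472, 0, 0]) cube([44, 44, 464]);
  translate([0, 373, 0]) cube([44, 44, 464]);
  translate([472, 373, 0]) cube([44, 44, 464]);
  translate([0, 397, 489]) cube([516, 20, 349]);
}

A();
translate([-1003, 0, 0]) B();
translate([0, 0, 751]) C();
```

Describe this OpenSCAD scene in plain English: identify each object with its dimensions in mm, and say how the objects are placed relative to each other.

A is a rectangular dining table. The top is 1354×953×34 mm with its upper surface at z = 751 mm. It stands on four 72×72 mm square legs, each inset 18 mm from the nearest pair of top edges, running from the floor to the underside of the top.

B is a run of 8 identical solid stair steps. Each tread is 843×273 mm and each step block is 173 mm high. Step 1 rests on the floor; step k is offset from step 1 by (k−1)×273 mm in y and (k−1)×173 mm in z.

C is a chair. The seat is a 516×417×25 mm slab with its top at z = 489 mm, on four 44×44 mm corner legs (flush with the seat edges, standing on z = 0). A flat backrest 20 mm thick, 349 mm tall, spans the full seat width and rises from the seat top along its +y edge, rear face flush with the rear of the seat.

The staircase is on the floor beside the table on its −x side. The chair is on top of the table.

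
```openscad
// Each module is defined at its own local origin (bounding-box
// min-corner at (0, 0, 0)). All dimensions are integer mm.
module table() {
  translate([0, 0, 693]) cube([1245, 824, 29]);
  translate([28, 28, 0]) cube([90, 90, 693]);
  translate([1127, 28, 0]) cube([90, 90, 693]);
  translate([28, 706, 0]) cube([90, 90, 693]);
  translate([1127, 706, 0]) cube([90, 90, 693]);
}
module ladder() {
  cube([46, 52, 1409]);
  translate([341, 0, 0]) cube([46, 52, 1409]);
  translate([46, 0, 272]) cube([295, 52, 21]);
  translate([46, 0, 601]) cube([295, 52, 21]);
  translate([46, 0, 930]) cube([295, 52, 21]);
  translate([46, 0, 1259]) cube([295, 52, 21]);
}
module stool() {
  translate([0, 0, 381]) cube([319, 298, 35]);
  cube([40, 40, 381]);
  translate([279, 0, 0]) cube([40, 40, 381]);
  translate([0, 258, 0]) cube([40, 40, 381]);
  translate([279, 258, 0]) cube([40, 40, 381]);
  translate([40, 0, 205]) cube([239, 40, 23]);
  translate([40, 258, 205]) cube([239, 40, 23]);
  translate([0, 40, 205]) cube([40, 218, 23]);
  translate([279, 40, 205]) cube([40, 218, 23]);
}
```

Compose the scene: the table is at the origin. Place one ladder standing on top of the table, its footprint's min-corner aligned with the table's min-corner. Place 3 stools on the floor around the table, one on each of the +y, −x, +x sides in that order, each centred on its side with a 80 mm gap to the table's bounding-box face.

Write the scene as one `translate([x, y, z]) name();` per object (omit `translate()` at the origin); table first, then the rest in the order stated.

table();
translate([0, 0, 722]) ladder();
translate([463, 904, 0]) stool();
translate([-399, 263, 0]) stool();
translate([1325, 263, 0]) stool();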